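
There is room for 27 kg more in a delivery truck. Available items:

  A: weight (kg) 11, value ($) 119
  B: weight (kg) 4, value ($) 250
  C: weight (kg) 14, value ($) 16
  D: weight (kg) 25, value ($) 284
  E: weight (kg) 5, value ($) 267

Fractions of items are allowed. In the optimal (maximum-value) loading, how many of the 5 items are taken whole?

Greedy by value/weight ratio, highest first.
Ratios (sorted): B 62.50, E 53.40, D 11.36, A 10.82, C 1.14
take B (4 @ 250); take E (5 @ 267); take 18/25 of D → 204.48. Capacity used 27/27.
2 item(s) taken whole; one partial (take 18/25 of D).

2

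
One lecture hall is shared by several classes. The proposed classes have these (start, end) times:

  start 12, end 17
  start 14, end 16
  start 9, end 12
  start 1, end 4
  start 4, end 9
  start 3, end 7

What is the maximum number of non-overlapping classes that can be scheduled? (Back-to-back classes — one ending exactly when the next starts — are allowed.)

By end time: (1,4), (3,7), (4,9), (9,12), (14,16), (12,17).
Pick (1,4); next start ≥ 4 → (4,9); next start ≥ 9 → (9,12); next start ≥ 12 → (14,16).
Selected 4 classes.

4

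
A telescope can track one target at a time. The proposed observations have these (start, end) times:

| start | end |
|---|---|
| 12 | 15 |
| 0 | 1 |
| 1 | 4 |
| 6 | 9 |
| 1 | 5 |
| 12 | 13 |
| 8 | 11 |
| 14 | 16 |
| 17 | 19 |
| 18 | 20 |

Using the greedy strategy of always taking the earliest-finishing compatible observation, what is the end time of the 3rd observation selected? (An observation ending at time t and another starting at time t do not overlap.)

Order by finish time; keep every interval that doesn't clash with the previous kept one.
Sorted by end: (0,1)  (1,4)  (1,5)  (6,9)  (8,11)  (12,13)  (12,15)  (14,16)  (17,19)  (18,20)
take (0,1); take (1,4); take (6,9); take (12,13); take (14,16); take (17,19); skip (18,20).
Selected: (0,1) (1,4) (6,9) (12,13) (14,16) (17,19)

9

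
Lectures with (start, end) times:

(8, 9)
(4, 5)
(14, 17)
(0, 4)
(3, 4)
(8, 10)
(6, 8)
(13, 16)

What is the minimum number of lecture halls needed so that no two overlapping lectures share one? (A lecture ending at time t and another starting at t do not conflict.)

The answer is the maximum number of intervals overlapping at any instant.
Events (time:±→running): 0:+→1 3:+→2 … peak 2.

2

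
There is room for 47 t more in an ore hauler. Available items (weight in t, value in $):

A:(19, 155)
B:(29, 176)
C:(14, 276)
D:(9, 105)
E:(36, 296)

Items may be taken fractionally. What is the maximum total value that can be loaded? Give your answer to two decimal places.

Greedy by value/weight ratio, highest first.
Order: C (276/14=19.71) > D (105/9=11.67) > E (296/36=8.22) > A (155/19=8.16) > B (176/29=6.07)
Fill: take C (14 @ 276) → take D (9 @ 105) → take 24/36 of E → 197.33; 47/47 used.
Total value = 578.33

578.33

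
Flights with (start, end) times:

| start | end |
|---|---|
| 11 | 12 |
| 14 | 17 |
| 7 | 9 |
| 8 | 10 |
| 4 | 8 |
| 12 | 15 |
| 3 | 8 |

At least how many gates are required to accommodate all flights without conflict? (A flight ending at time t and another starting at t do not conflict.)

The answer is the maximum number of intervals overlapping at any instant.
starts: [3, 4, 7, 8, 11, 12, 14]
ends:   [8, 8, 9, 10, 12, 15, 17]
s3→1 s4→2 s7→3  — peak 3.

3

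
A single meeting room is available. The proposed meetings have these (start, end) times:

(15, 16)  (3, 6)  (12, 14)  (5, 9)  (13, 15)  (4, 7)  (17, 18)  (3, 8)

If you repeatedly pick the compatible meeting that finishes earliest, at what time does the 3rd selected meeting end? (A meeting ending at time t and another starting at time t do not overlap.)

By end time: (3,6), (4,7), (3,8), (5,9), (12,14), (13,15), (15,16), (17,18).
Pick (3,6); next start ≥ 6 → (12,14); next start ≥ 14 → (15,16); next start ≥ 16 → (17,18).
Selected: (3,6) (12,14) (15,16) (17,18)

16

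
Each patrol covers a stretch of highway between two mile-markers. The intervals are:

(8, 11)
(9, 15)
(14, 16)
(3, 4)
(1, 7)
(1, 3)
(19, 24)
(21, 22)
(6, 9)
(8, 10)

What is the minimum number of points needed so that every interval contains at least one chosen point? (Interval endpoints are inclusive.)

4

Process intervals by earliest right end; each time one isn't hit yet, stab at its right endpoint.
By right end: [1,3]  [3,4]  [1,7]  [6,9]  [8,10]  [8,11]  [9,15]  [14,16]  [21,22]  [19,24]
[1,3] uncovered → point at 3; [6,9] uncovered → point at 9; [14,16] uncovered → point at 16; [21,22] uncovered → point at 22.
Points: 3, 9, 16, 22 (4 total).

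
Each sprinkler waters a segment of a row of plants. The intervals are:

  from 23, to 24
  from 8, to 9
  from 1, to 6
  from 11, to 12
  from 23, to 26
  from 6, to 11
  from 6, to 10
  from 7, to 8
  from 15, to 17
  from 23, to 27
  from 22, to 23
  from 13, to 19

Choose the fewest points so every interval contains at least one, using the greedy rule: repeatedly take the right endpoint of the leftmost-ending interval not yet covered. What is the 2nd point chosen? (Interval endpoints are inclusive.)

Process intervals by earliest right end; each time one isn't hit yet, stab at its right endpoint.
Sorted: [1,6] [7,8] [8,9] [6,10] [6,11] [11,12] [15,17] [13,19] [22,23] [23,24] [23,26] [23,27]
{[1,6]} hit by 6; {[7,8],[8,9],[6,10],[6,11]} hit by 8; {[11,12]} hit by 12; {[15,17],[13,19]} hit by 17; {[22,23],[23,24],[23,26],[23,27]} hit by 23.
Points: 6, 8, 12, 17, 23 (5 total).

8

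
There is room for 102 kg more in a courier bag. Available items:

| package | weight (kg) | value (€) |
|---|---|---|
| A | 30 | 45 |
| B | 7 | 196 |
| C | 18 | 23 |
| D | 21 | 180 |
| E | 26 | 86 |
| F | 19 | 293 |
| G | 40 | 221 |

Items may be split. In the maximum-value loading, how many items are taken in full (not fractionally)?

4

Ratios (sorted): B 28.00, F 15.42, D 8.57, G 5.53, E 3.31, A 1.50, C 1.28
take B (7 @ 196); take F (19 @ 293); take D (21 @ 180); take G (40 @ 221); take 15/26 of E → 49.62. Capacity used 102/102.
4 item(s) taken whole; one partial (take 15/26 of E).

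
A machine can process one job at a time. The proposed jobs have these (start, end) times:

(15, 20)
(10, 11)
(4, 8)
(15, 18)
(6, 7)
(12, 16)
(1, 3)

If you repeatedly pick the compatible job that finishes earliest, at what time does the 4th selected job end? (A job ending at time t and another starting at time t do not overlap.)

16

Greedy by earliest finish: after sorting by end time, pick each interval compatible with the last pick.
By end time: (1,3), (6,7), (4,8), (10,11), (12,16), (15,18), (15,20).
Pick (1,3); next start ≥ 3 → (6,7); next start ≥ 7 → (10,11); next start ≥ 11 → (12,16).
Selected: (1,3) (6,7) (10,11) (12,16)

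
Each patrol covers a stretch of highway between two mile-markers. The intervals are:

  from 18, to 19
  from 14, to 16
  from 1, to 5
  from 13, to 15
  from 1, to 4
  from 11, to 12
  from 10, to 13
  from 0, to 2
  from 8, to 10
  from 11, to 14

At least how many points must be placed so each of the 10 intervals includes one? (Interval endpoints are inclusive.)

Process intervals by earliest right end; each time one isn't hit yet, stab at its right endpoint.
Sorted: [0,2] [1,4] [1,5] [8,10] [11,12] [10,13] [11,14] [13,15] [14,16] [18,19]
{[0,2],[1,4],[1,5]} hit by 2; {[8,10]} hit by 10; {[11,12],[10,13],[11,14]} hit by 12; {[13,15],[14,16]} hit by 15; {[18,19]} hit by 19.
Points: 2, 10, 12, 15, 19 (5 total).

5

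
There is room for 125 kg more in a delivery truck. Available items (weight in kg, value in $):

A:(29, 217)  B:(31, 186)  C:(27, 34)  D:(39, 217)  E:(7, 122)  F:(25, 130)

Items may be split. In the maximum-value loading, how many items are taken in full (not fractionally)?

Ratios (sorted): E 17.43, A 7.48, B 6.00, D 5.56, F 5.20, C 1.26
take E (7 @ 122); take A (29 @ 217); take B (31 @ 186); take D (39 @ 217); take 19/25 of F → 98.80. Capacity used 125/125.
4 item(s) taken whole; one partial (take 19/25 of F).

4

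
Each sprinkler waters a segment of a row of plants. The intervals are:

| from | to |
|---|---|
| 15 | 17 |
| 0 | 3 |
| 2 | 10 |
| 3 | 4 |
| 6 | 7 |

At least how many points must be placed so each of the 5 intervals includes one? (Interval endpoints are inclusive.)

By right end: [0,3]  [3,4]  [6,7]  [2,10]  [15,17]
[0,3] uncovered → point at 3; [6,7] uncovered → point at 7; [15,17] uncovered → point at 17.
Points: 3, 7, 17 (3 total).

3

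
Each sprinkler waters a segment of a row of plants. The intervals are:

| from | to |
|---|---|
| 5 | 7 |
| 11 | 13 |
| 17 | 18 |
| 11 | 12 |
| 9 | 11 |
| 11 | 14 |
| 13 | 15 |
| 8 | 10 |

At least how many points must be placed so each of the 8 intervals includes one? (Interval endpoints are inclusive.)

Sorted: [5,7] [8,10] [9,11] [11,12] [11,13] [11,14] [13,15] [17,18]
{[5,7]} hit by 7; {[8,10],[9,11]} hit by 10; {[11,12],[11,13],[11,14]} hit by 12; {[13,15]} hit by 15; {[17,18]} hit by 18.
Points: 7, 10, 12, 15, 18 (5 total).

5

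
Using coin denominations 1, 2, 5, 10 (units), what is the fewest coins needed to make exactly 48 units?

48 − 4×10→8 − 1×5→3 − 1×2→1 − 1×1→0
Total coins = 4 + 1 + 1 + 1 = 7

7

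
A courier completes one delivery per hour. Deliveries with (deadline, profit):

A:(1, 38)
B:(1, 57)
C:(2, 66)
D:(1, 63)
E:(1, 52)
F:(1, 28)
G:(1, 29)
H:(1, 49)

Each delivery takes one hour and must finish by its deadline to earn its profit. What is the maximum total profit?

129

Take jobs in profit order; each goes to the latest open slot no later than its deadline.
By profit: C(d2,66), D(d1,63), B(d1,57), E(d1,52), H(d1,49), A(d1,38), G(d1,29), F(d1,28)
C→slot 2; D→slot 1; B skipped; E skipped; H skipped; A skipped; G skipped; F skipped.
Profit = 63 + 66 = 129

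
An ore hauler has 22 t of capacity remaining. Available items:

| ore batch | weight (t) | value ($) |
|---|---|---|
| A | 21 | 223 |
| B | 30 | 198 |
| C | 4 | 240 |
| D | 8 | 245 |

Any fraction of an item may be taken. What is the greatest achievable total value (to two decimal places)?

Greedy by value/weight ratio, highest first.
Order: C (240/4=60.00) > D (245/8=30.62) > A (223/21=10.62) > B (198/30=6.60)
Fill: take C (4 @ 240) → take D (8 @ 245) → take 10/21 of A → 106.19; 22/22 used.
Total value = 591.19

591.19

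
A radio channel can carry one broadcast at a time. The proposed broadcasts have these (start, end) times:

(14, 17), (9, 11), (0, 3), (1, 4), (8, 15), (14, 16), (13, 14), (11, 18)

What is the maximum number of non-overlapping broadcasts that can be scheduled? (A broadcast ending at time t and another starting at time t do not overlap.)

By end time: (0,3), (1,4), (9,11), (13,14), (8,15), (14,16), (14,17), (11,18).
Pick (0,3); next start ≥ 3 → (9,11); next start ≥ 11 → (13,14); next start ≥ 14 → (14,16).
Selected 4 broadcasts.

4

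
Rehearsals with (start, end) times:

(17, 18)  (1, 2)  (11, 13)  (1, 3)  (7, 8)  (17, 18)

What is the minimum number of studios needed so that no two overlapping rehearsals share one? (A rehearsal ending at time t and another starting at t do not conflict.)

Count concurrent intervals with a sweep; the peak is the room count.
starts: [1, 1, 7, 11, 17, 17]
ends:   [2, 3, 8, 13, 18, 18]
s1→1 s1→2  — peak 2.

2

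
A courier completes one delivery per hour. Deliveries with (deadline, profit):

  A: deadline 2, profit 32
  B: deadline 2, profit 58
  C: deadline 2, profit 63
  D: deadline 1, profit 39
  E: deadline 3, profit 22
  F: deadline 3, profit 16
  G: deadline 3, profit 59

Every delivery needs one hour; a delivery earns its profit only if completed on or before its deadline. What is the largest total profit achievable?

Take jobs in profit order; each goes to the latest open slot no later than its deadline.
By profit: C(d2,63), G(d3,59), B(d2,58), D(d1,39), A(d2,32), E(d3,22), F(d3,16)
C→slot 2; G→slot 3; B→slot 1; D skipped; A skipped; E skipped; F skipped.
Profit = 58 + 63 + 59 = 180

180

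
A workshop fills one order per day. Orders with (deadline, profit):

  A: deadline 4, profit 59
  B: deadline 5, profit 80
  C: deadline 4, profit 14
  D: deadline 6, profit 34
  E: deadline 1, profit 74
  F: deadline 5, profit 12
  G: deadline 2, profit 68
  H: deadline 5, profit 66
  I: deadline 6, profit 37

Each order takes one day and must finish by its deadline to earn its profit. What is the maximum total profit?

Take jobs in profit order; each goes to the latest open slot no later than its deadline.
By profit: B(d5,80), E(d1,74), G(d2,68), H(d5,66), A(d4,59), I(d6,37), D(d6,34), C(d4,14), F(d5,12)
B→slot 5; E→slot 1; G→slot 2; H→slot 4; A→slot 3; I→slot 6; D skipped; C skipped; F skipped.
Profit = 74 + 68 + 59 + 66 + 80 + 37 = 384

384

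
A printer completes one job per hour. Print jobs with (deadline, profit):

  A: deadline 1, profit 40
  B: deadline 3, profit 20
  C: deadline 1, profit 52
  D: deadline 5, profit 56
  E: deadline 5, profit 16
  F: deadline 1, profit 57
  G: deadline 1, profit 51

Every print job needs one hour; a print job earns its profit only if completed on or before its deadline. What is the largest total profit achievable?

149

By profit: F(d1,57), D(d5,56), C(d1,52), G(d1,51), A(d1,40), B(d3,20), E(d5,16)
F→slot 1; D→slot 5; C skipped; G skipped; A skipped; B→slot 3; E→slot 4.
Profit = 57 + 20 + 16 + 56 = 149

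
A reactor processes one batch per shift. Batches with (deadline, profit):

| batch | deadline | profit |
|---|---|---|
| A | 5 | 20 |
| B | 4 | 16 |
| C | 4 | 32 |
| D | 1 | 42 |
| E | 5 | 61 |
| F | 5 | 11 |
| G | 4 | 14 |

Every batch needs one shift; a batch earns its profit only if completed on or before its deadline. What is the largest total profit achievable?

Profit order: E=61 D=42 C=32 A=20 B=16 G=14 F=11
Assign: E→slot 5, D→slot 1, C→slot 4, A→slot 3, B→slot 2, G skipped, F skipped.
Slots: [1:D] [2:B] [3:A] [4:C] [5:E]
Profit = 42 + 16 + 20 + 32 + 61 = 171

171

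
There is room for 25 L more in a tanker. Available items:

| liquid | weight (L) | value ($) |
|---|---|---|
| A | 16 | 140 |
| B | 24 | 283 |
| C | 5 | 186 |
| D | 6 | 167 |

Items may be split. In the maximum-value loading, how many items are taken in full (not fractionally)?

2

Greedy by value/weight ratio, highest first.
Ratios (sorted): C 37.20, D 27.83, B 11.79, A 8.75
take C (5 @ 186); take D (6 @ 167); take 14/24 of B → 165.08. Capacity used 25/25.
2 item(s) taken whole; one partial (take 14/24 of B).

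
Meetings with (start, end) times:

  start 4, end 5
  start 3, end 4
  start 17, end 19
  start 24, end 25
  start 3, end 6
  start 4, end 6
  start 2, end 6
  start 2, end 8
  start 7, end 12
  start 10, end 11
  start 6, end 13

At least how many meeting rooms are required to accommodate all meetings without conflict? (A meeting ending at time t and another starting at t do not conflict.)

Count concurrent intervals with a sweep; the peak is the room count.
Events (time:±→running): 2:+→1 2:+→2 3:+→3 3:+→4 4:-→3 4:+→4 4:+→5 … peak 5.

5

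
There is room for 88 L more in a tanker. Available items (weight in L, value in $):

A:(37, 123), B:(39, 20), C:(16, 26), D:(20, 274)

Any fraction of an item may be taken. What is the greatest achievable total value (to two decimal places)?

430.69

Sort by value per unit weight and fill in that order.
Ratios (sorted): D 13.70, A 3.32, C 1.62, B 0.51
take D (20 @ 274); take A (37 @ 123); take C (16 @ 26); take 15/39 of B → 7.69. Capacity used 88/88.
Total value = 430.69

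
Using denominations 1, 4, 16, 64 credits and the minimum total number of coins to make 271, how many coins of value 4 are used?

Use the largest denomination that fits, subtract, and repeat.
271 = 4×64 + 3×4 + 3×1
Count of 4: 3

3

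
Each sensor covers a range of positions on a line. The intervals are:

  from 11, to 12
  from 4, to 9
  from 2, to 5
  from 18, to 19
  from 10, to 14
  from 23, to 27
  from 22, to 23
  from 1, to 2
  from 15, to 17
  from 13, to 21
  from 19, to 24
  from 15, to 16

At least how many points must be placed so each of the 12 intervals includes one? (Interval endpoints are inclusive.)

Sort by right endpoint; whenever an interval is uncovered, place a point at its right end.
By right end: [1,2]  [2,5]  [4,9]  [11,12]  [10,14]  [15,16]  [15,17]  [18,19]  [13,21]  [22,23]  [19,24]  [23,27]
[1,2] uncovered → point at 2; [4,9] uncovered → point at 9; [11,12] uncovered → point at 12; [15,16] uncovered → point at 16; [18,19] uncovered → point at 19; [22,23] uncovered → point at 23.
Points: 2, 9, 12, 16, 19, 23 (6 total).

6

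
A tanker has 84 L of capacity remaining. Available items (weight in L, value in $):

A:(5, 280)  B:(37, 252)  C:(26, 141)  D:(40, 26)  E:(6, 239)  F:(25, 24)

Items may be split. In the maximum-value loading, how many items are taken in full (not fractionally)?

Greedy by value/weight ratio, highest first.
Order: A (280/5=56.00) > E (239/6=39.83) > B (252/37=6.81) > C (141/26=5.42) > F (24/25=0.96) > D (26/40=0.65)
Fill: take A (5 @ 280) → take E (6 @ 239) → take B (37 @ 252) → take C (26 @ 141) → take 10/25 of F → 9.60; 84/84 used.
4 item(s) taken whole; one partial (take 10/25 of F).

4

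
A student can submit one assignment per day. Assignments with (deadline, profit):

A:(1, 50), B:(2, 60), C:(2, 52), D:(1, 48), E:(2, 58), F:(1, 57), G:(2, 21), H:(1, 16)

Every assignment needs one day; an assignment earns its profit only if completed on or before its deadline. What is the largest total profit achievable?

118

Sort by profit descending; place each in the latest free slot ≤ its deadline.
By profit: B(d2,60), E(d2,58), F(d1,57), C(d2,52), A(d1,50), D(d1,48), G(d2,21), H(d1,16)
B→slot 2; E→slot 1; F skipped; C skipped; A skipped; D skipped; G skipped; H skipped.
Profit = 58 + 60 = 118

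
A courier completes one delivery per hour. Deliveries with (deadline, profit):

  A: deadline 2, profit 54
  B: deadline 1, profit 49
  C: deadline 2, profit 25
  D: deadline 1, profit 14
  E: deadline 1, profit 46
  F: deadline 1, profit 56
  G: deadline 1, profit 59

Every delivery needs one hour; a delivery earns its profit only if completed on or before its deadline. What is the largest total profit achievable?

113

Profit order: G=59 F=56 A=54 B=49 E=46 C=25 D=14
Assign: G→slot 1, F skipped, A→slot 2, B skipped, E skipped, C skipped, D skipped.
Slots: [1:G] [2:A]
Profit = 59 + 54 = 113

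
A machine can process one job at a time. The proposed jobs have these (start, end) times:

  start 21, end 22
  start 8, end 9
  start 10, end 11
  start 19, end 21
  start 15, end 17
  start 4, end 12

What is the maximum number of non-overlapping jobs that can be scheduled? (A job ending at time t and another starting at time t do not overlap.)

Sort by end time and greedily take each interval whose start is ≥ the last chosen end.
Sorted by end: (8,9)  (10,11)  (4,12)  (15,17)  (19,21)  (21,22)
take (8,9); take (10,11); take (15,17); take (19,21); take (21,22).
Selected 5 jobs.

5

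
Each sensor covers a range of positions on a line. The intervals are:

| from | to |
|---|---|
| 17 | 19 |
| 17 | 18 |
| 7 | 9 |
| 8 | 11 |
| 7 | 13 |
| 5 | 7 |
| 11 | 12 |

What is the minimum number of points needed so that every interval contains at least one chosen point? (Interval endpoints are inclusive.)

Sort by right endpoint; whenever an interval is uncovered, place a point at its right end.
Sorted: [5,7] [7,9] [8,11] [11,12] [7,13] [17,18] [17,19]
{[5,7],[7,9]} hit by 7; {[8,11],[11,12],[7,13]} hit by 11; {[17,18],[17,19]} hit by 18.
Points: 7, 11, 18 (3 total).

3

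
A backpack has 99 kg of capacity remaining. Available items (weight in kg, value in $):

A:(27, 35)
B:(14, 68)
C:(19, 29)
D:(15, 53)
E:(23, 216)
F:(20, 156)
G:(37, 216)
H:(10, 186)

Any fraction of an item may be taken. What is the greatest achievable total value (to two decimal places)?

817.71

Ratios (sorted): H 18.60, E 9.39, F 7.80, G 5.84, B 4.86, D 3.53, C 1.53, A 1.30
take H (10 @ 186); take E (23 @ 216); take F (20 @ 156); take G (37 @ 216); take 9/14 of B → 43.71. Capacity used 99/99.
Total value = 817.71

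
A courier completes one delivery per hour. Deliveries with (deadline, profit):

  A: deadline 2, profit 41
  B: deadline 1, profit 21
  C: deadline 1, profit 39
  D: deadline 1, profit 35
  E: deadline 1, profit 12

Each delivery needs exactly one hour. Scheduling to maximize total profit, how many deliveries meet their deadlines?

Sort by profit descending; place each in the latest free slot ≤ its deadline.
By profit: A(d2,41), C(d1,39), D(d1,35), B(d1,21), E(d1,12)
A→slot 2; C→slot 1; D skipped; B skipped; E skipped.
2 of 5 scheduled.

2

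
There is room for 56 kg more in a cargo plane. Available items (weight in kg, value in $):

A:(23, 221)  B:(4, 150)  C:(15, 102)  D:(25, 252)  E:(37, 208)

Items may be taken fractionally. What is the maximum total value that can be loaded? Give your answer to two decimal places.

Greedy by value/weight ratio, highest first.
Order: B (150/4=37.50) > D (252/25=10.08) > A (221/23=9.61) > C (102/15=6.80) > E (208/37=5.62)
Fill: take B (4 @ 150) → take D (25 @ 252) → take A (23 @ 221) → take 4/15 of C → 27.20; 56/56 used.
Total value = 650.20

650.20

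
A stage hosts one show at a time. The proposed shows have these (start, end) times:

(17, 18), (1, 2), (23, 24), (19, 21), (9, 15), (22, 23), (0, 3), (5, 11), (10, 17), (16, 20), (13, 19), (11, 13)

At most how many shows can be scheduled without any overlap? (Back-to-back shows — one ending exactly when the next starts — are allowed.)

7

Sort by end time and greedily take each interval whose start is ≥ the last chosen end.
Sorted by end: (1,2)  (0,3)  (5,11)  (11,13)  (9,15)  (10,17)  (17,18)  (13,19)  (16,20)  (19,21)  (22,23)  (23,24)
take (1,2); skip (0,3); take (5,11); take (11,13); take (17,18); skip (13,19); take (19,21); take (22,23); take (23,24).
Selected 7 shows.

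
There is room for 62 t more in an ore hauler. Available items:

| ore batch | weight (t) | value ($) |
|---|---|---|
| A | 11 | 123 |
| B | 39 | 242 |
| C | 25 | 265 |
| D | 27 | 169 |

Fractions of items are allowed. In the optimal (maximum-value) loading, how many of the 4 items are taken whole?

Ratios (sorted): A 11.18, C 10.60, D 6.26, B 6.21
take A (11 @ 123); take C (25 @ 265); take 26/27 of D → 162.74. Capacity used 62/62.
2 item(s) taken whole; one partial (take 26/27 of D).

2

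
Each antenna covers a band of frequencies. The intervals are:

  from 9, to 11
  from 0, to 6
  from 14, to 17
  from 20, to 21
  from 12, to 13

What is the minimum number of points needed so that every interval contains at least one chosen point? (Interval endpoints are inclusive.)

Sorted: [0,6] [9,11] [12,13] [14,17] [20,21]
{[0,6]} hit by 6; {[9,11]} hit by 11; {[12,13]} hit by 13; {[14,17]} hit by 17; {[20,21]} hit by 21.
Points: 6, 11, 13, 17, 21 (5 total).

5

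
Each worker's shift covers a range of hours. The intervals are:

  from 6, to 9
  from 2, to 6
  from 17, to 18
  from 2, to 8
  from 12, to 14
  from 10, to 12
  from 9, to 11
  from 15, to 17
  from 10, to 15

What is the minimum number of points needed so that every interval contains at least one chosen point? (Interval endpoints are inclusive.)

4

Sort by right endpoint; whenever an interval is uncovered, place a point at its right end.
By right end: [2,6]  [2,8]  [6,9]  [9,11]  [10,12]  [12,14]  [10,15]  [15,17]  [17,18]
[2,6] uncovered → point at 6; [9,11] uncovered → point at 11; [12,14] uncovered → point at 14; [15,17] uncovered → point at 17.
Points: 6, 11, 14, 17 (4 total).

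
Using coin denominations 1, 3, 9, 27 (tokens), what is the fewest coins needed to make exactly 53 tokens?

7

Use the largest denomination that fits, subtract, and repeat.
53 = 1×27 + 2×9 + 2×3 + 2×1
Total coins = 1 + 2 + 2 + 2 = 7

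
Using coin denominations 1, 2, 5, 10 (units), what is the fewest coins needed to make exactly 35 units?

4

35 − 3×10→5 − 1×5→0
Total coins = 3 + 1 = 4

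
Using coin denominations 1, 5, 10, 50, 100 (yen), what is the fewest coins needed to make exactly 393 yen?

11

393 = 3×100 + 1×50 + 4×10 + 3×1
Total coins = 3 + 1 + 4 + 3 = 11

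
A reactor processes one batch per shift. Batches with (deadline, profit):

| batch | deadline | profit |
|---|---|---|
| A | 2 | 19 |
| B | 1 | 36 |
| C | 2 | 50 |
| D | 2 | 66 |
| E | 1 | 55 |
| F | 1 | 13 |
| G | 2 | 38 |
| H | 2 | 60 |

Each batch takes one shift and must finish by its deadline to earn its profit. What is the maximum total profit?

126

Sort by profit descending; place each in the latest free slot ≤ its deadline.
By profit: D(d2,66), H(d2,60), E(d1,55), C(d2,50), G(d2,38), B(d1,36), A(d2,19), F(d1,13)
D→slot 2; H→slot 1; E skipped; C skipped; G skipped; B skipped; A skipped; F skipped.
Profit = 60 + 66 = 126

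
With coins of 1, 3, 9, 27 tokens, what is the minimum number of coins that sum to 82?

4

82 − 3×27→1 − 1×1→0
Total coins = 3 + 1 = 4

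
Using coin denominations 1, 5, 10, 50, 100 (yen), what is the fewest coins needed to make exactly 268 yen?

268 = 2×100 + 1×50 + 1×10 + 1×5 + 3×1
Total coins = 2 + 1 + 1 + 1 + 3 = 8

8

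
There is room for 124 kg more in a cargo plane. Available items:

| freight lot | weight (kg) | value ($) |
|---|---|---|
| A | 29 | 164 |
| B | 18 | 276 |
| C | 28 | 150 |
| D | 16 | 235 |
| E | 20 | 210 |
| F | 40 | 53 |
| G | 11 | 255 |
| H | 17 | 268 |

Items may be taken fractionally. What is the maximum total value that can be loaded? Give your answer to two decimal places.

Order: G (255/11=23.18) > H (268/17=15.76) > B (276/18=15.33) > D (235/16=14.69) > E (210/20=10.50) > A (164/29=5.66) > C (150/28=5.36) > F (53/40=1.32)
Fill: take G (11 @ 255) → take H (17 @ 268) → take B (18 @ 276) → take D (16 @ 235) → take E (20 @ 210) → take A (29 @ 164) → take 13/28 of C → 69.64; 124/124 used.
Total value = 1477.64

1477.64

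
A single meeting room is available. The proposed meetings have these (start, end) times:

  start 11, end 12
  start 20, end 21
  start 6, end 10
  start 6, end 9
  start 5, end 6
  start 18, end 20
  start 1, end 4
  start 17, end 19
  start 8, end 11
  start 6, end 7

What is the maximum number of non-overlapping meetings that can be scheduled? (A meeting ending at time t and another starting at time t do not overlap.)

7

By end time: (1,4), (5,6), (6,7), (6,9), (6,10), (8,11), (11,12), (17,19), (18,20), (20,21).
Pick (1,4); next start ≥ 4 → (5,6); next start ≥ 6 → (6,7); next start ≥ 7 → (8,11); next start ≥ 11 → (11,12); next start ≥ 12 → (17,19); next start ≥ 19 → (20,21).
Selected 7 meetings.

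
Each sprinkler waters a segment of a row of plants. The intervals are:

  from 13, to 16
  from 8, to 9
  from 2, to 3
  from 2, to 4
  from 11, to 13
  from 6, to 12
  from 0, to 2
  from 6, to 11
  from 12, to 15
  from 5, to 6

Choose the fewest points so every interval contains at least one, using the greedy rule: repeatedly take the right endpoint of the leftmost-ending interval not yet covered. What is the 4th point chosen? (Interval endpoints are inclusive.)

13

Process intervals by earliest right end; each time one isn't hit yet, stab at its right endpoint.
Sorted: [0,2] [2,3] [2,4] [5,6] [8,9] [6,11] [6,12] [11,13] [12,15] [13,16]
{[0,2],[2,3],[2,4]} hit by 2; {[5,6]} hit by 6; {[8,9],[6,11],[6,12]} hit by 9; {[11,13],[12,15],[13,16]} hit by 13.
Points: 2, 6, 9, 13 (4 total).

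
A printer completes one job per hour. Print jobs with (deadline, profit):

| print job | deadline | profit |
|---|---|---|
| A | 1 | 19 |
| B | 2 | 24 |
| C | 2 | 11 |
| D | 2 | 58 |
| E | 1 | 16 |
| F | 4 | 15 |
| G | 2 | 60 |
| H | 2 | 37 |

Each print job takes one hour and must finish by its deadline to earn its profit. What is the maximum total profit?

133

Take jobs in profit order; each goes to the latest open slot no later than its deadline.
By profit: G(d2,60), D(d2,58), H(d2,37), B(d2,24), A(d1,19), E(d1,16), F(d4,15), C(d2,11)
G→slot 2; D→slot 1; H skipped; B skipped; A skipped; E skipped; F→slot 4; C skipped.
Profit = 58 + 60 + 15 = 133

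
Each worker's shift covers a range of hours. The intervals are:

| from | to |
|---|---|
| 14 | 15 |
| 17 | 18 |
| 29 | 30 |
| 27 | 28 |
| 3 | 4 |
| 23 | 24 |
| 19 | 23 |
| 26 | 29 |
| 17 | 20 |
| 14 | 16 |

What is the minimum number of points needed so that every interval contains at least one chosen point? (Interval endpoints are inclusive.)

Process intervals by earliest right end; each time one isn't hit yet, stab at its right endpoint.
Sorted: [3,4] [14,15] [14,16] [17,18] [17,20] [19,23] [23,24] [27,28] [26,29] [29,30]
{[3,4]} hit by 4; {[14,15],[14,16]} hit by 15; {[17,18],[17,20]} hit by 18; {[19,23],[23,24]} hit by 23; {[27,28],[26,29]} hit by 28; {[29,30]} hit by 30.
Points: 4, 15, 18, 23, 28, 30 (6 total).

6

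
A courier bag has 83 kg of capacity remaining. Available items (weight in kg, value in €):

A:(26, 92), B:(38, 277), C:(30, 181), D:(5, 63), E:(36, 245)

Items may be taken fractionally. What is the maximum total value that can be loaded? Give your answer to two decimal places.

Order: D (63/5=12.60) > B (277/38=7.29) > E (245/36=6.81) > C (181/30=6.03) > A (92/26=3.54)
Fill: take D (5 @ 63) → take B (38 @ 277) → take E (36 @ 245) → take 4/30 of C → 24.13; 83/83 used.
Total value = 609.13

609.13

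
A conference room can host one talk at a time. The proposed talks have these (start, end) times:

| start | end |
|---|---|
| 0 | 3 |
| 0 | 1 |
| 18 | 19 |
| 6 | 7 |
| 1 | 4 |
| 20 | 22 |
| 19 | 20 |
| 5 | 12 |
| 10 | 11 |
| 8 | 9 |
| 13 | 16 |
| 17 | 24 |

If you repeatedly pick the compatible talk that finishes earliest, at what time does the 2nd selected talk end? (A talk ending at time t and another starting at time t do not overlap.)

Sorted by end: (0,1)  (0,3)  (1,4)  (6,7)  (8,9)  (10,11)  (5,12)  (13,16)  (18,19)  (19,20)  (20,22)  (17,24)
take (0,1); take (1,4); take (6,7); take (8,9); take (10,11); take (13,16); take (18,19); take (19,20); take (20,22).
Selected: (0,1) (1,4) (6,7) (8,9) (10,11) (13,16) (18,19) (19,20) (20,22)

4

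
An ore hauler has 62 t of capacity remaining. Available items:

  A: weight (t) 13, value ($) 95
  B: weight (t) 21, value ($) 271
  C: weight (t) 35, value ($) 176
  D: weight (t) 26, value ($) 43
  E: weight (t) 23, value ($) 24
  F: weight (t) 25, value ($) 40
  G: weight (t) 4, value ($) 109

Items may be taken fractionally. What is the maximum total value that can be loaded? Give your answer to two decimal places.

Sort by value per unit weight and fill in that order.
Ratios (sorted): G 27.25, B 12.90, A 7.31, C 5.03, D 1.65, F 1.60, E 1.04
take G (4 @ 109); take B (21 @ 271); take A (13 @ 95); take 24/35 of C → 120.69. Capacity used 62/62.
Total value = 595.69

595.69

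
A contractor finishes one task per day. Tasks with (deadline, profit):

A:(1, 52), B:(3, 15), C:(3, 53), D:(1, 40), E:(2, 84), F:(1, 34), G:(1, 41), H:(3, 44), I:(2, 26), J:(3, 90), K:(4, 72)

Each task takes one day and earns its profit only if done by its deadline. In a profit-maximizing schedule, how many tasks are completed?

4

Take jobs in profit order; each goes to the latest open slot no later than its deadline.
By profit: J(d3,90), E(d2,84), K(d4,72), C(d3,53), A(d1,52), H(d3,44), G(d1,41), D(d1,40), F(d1,34), I(d2,26), B(d3,15)
J→slot 3; E→slot 2; K→slot 4; C→slot 1; A skipped; H skipped; G skipped; D skipped; F skipped; I skipped; B skipped.
4 of 11 scheduled.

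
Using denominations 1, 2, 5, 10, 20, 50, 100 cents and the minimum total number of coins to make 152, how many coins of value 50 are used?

Use the largest denomination that fits, subtract, and repeat.
152 = 1×100 + 1×50 + 1×2
Count of 50: 1

1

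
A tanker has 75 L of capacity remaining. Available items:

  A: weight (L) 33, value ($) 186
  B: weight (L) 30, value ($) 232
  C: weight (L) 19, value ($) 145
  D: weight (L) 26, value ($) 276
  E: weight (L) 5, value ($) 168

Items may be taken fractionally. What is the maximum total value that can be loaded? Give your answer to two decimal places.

782.84

Sort by value per unit weight and fill in that order.
Ratios (sorted): E 33.60, D 10.62, B 7.73, C 7.63, A 5.64
take E (5 @ 168); take D (26 @ 276); take B (30 @ 232); take 14/19 of C → 106.84. Capacity used 75/75.
Total value = 782.84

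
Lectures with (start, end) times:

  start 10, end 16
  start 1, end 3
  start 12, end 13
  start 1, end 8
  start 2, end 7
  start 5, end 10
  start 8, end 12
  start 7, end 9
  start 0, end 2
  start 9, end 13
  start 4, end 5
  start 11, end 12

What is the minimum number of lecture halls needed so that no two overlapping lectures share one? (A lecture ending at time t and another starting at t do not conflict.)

starts: [0, 1, 1, 2, 4, 5, 7, 8, 9, 10, 11, 12]
ends:   [2, 3, 5, 7, 8, 9, 10, 12, 12, 13, 13, 16]
s0→1 s1→2 s1→3 e2→2 s2→3 e3→2 s4→3 e5→2 s5→3 e7→2 s7→3 e8→2 s8→3 e9→2 s9→3 e10→2 s10→3 s11→4  — peak 4.

4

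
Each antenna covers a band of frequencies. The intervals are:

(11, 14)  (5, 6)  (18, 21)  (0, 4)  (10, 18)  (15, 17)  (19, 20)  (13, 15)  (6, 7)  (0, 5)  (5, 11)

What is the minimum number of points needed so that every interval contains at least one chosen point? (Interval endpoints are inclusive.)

Sorted: [0,4] [0,5] [5,6] [6,7] [5,11] [11,14] [13,15] [15,17] [10,18] [19,20] [18,21]
{[0,4],[0,5]} hit by 4; {[5,6],[6,7],[5,11]} hit by 6; {[11,14],[13,15]} hit by 14; {[15,17],[10,18]} hit by 17; {[19,20],[18,21]} hit by 20.
Points: 4, 6, 14, 17, 20 (5 total).

5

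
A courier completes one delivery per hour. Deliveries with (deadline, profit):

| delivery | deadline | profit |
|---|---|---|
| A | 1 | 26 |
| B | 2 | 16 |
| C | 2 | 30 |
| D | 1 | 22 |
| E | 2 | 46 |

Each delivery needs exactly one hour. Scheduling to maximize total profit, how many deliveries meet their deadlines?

Take jobs in profit order; each goes to the latest open slot no later than its deadline.
Profit order: E=46 C=30 A=26 D=22 B=16
Assign: E→slot 2, C→slot 1, A skipped, D skipped, B skipped.
Slots: [1:C] [2:E]
2 of 5 scheduled.

2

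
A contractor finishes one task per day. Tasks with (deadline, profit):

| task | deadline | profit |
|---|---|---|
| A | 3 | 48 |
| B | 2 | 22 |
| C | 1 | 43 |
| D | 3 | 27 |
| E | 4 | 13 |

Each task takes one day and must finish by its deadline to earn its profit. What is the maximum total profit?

131

Take jobs in profit order; each goes to the latest open slot no later than its deadline.
By profit: A(d3,48), C(d1,43), D(d3,27), B(d2,22), E(d4,13)
A→slot 3; C→slot 1; D→slot 2; B skipped; E→slot 4.
Profit = 43 + 27 + 48 + 13 = 131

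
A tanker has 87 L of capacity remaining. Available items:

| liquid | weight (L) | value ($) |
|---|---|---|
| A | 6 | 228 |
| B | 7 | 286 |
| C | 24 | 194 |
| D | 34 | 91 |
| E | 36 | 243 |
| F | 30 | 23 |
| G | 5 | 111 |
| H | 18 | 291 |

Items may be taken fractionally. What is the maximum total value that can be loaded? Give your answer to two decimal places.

Sort by value per unit weight and fill in that order.
Order: B (286/7=40.86) > A (228/6=38.00) > G (111/5=22.20) > H (291/18=16.17) > C (194/24=8.08) > E (243/36=6.75) > D (91/34=2.68) > F (23/30=0.77)
Fill: take B (7 @ 286) → take A (6 @ 228) → take G (5 @ 111) → take H (18 @ 291) → take C (24 @ 194) → take 27/36 of E → 182.25; 87/87 used.
Total value = 1292.25

1292.25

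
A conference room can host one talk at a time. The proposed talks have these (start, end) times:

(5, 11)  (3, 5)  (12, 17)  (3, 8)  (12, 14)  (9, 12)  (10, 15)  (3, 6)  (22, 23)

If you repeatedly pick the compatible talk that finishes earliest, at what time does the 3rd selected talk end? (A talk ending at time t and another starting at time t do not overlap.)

Sort by end time and greedily take each interval whose start is ≥ the last chosen end.
Sorted by end: (3,5)  (3,6)  (3,8)  (5,11)  (9,12)  (12,14)  (10,15)  (12,17)  (22,23)
take (3,5); skip (3,6); take (5,11); skip (9,12); take (12,14); take (22,23).
Selected: (3,5) (5,11) (12,14) (22,23)

14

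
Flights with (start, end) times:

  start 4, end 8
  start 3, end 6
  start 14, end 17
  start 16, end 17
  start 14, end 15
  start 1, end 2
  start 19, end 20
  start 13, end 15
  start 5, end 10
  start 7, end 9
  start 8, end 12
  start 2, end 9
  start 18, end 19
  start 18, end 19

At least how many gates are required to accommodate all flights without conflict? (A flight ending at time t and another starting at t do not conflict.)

4

Count concurrent intervals with a sweep; the peak is the room count.
Events (time:±→running): 1:+→1 2:-→0 2:+→1 3:+→2 4:+→3 5:+→4 … peak 4.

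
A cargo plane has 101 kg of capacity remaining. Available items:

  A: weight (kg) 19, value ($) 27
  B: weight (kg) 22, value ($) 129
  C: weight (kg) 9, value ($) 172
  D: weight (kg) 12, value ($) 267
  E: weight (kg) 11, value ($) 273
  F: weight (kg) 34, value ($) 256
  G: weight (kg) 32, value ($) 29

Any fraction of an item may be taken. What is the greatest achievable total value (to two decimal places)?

1115.47

Greedy by value/weight ratio, highest first.
Order: E (273/11=24.82) > D (267/12=22.25) > C (172/9=19.11) > F (256/34=7.53) > B (129/22=5.86) > A (27/19=1.42) > G (29/32=0.91)
Fill: take E (11 @ 273) → take D (12 @ 267) → take C (9 @ 172) → take F (34 @ 256) → take B (22 @ 129) → take 13/19 of A → 18.47; 101/101 used.
Total value = 1115.47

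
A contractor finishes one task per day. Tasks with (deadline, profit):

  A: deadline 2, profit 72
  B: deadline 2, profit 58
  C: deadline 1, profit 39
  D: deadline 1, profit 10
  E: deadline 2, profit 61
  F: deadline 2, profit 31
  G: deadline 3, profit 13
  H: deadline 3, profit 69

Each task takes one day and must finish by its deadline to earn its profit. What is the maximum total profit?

Sort by profit descending; place each in the latest free slot ≤ its deadline.
Profit order: A=72 H=69 E=61 B=58 C=39 F=31 G=13 D=10
Assign: A→slot 2, H→slot 3, E→slot 1, B skipped, C skipped, F skipped, G skipped, D skipped.
Slots: [1:E] [2:A] [3:H]
Profit = 61 + 72 + 69 = 202

202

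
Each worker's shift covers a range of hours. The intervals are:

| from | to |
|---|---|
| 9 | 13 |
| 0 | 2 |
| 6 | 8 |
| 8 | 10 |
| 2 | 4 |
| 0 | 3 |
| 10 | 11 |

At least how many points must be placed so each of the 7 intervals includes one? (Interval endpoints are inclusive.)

Sort by right endpoint; whenever an interval is uncovered, place a point at its right end.
By right end: [0,2]  [0,3]  [2,4]  [6,8]  [8,10]  [10,11]  [9,13]
[0,2] uncovered → point at 2; [6,8] uncovered → point at 8; [10,11] uncovered → point at 11.
Points: 2, 8, 11 (3 total).

3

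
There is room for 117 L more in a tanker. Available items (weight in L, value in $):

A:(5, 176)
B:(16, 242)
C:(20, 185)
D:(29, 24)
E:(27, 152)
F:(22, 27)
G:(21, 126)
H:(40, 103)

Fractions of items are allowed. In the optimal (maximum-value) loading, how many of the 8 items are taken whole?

5

Greedy by value/weight ratio, highest first.
Order: A (176/5=35.20) > B (242/16=15.12) > C (185/20=9.25) > G (126/21=6.00) > E (152/27=5.63) > H (103/40=2.58) > F (27/22=1.23) > D (24/29=0.83)
Fill: take A (5 @ 176) → take B (16 @ 242) → take C (20 @ 185) → take G (21 @ 126) → take E (27 @ 152) → take 28/40 of H → 72.10; 117/117 used.
5 item(s) taken whole; one partial (take 28/40 of H).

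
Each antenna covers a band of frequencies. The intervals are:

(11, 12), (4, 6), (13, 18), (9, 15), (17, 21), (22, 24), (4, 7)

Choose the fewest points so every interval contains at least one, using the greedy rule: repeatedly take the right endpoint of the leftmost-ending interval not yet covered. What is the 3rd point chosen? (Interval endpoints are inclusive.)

18

By right end: [4,6]  [4,7]  [11,12]  [9,15]  [13,18]  [17,21]  [22,24]
[4,6] uncovered → point at 6; [11,12] uncovered → point at 12; [13,18] uncovered → point at 18; [22,24] uncovered → point at 24.
Points: 6, 12, 18, 24 (4 total).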